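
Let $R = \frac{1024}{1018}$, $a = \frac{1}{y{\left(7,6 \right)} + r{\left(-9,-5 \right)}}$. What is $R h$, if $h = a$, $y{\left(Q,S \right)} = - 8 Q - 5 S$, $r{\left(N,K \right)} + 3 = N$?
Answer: $- \frac{256}{24941} \approx -0.010264$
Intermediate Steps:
$r{\left(N,K \right)} = -3 + N$
$a = - \frac{1}{98}$ ($a = \frac{1}{\left(\left(-8\right) 7 - 30\right) - 12} = \frac{1}{\left(-56 - 30\right) - 12} = \frac{1}{-86 - 12} = \frac{1}{-98} = - \frac{1}{98} \approx -0.010204$)
$h = - \frac{1}{98} \approx -0.010204$
$R = \frac{512}{509}$ ($R = 1024 \cdot \frac{1}{1018} = \frac{512}{509} \approx 1.0059$)
$R h = \frac{512}{509} \left(- \frac{1}{98}\right) = - \frac{256}{24941}$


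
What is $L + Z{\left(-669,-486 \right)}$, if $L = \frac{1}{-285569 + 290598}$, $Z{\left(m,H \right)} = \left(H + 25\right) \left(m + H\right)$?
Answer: $\frac{2677716196}{5029} \approx 5.3246 \cdot 10^{5}$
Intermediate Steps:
$Z{\left(m,H \right)} = \left(25 + H\right) \left(H + m\right)$
$L = \frac{1}{5029} \approx 0.00019885$
$L + Z{\left(-669,-486 \right)} = \frac{1}{5029} + \left(\left(-486\right)^{2} + 25 \left(-486\right) + 25 \left(-669\right) - -325134\right) = \frac{1}{5029} + \left(236196 - 12150 - 16725 + 325134\right) = \frac{1}{5029} + 532455 = \frac{2677716196}{5029}$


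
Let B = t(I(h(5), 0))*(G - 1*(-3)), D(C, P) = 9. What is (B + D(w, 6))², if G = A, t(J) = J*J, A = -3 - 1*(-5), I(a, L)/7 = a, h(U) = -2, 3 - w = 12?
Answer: 978121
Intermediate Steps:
w = -9 (w = 3 - 1*12 = 3 - 12 = -9)
I(a, L) = 7*a
A = 2 (A = -3 + 5 = 2)
t(J) = J²
G = 2
B = 980 (B = (7*(-2))²*(2 - 1*(-3)) = (-14)²*(2 + 3) = 196*5 = 980)
(B + D(w, 6))² = (980 + 9)² = 989² = 978121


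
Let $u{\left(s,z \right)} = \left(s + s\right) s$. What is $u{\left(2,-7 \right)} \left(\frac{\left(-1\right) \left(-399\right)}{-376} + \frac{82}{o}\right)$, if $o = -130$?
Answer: $- \frac{41351}{3055} \approx -13.536$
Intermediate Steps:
$u{\left(s,z \right)} = 2 s^{2}$ ($u{\left(s,z \right)} = 2 s s = 2 s^{2}$)
$u{\left(2,-7 \right)} \left(\frac{\left(-1\right) \left(-399\right)}{-376} + \frac{82}{o}\right) = 2 \cdot 2^{2} \left(\frac{\left(-1\right) \left(-399\right)}{-376} + \frac{82}{-130}\right) = 2 \cdot 4 \left(399 \left(- \frac{1}{376}\right) + 82 \left(- \frac{1}{130}\right)\right) = 8 \left(- \frac{399}{376} - \frac{41}{65}\right) = 8 \left(- \frac{41351}{24440}\right) = - \frac{41351}{3055}$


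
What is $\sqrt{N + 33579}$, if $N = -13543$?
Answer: $2 \sqrt{5009} \approx 141.55$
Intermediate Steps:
$\sqrt{N + 33579} = \sqrt{-13543 + 33579} = \sqrt{20036} = 2 \sqrt{5009}$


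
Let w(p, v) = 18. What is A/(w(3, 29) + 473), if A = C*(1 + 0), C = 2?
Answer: 2/491 ≈ 0.0040733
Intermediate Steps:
A = 2 (A = 2*(1 + 0) = 2*1 = 2)
A/(w(3, 29) + 473) = 2/(18 + 473) = 2/491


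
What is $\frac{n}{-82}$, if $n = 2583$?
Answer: $- \frac{63}{2} \approx -31.5$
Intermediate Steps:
$\frac{n}{-82} = \frac{2583}{-82} = 2583 \left(- \frac{1}{82}\right) = - \frac{63}{2}$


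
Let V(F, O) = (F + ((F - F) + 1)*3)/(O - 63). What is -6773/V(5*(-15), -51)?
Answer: -128687/12 ≈ -10724.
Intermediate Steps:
V(F, O) = (3 + F)/(-63 + O) (V(F, O) = (F + (0 + 1)*3)/(-63 + O) = (F + 1*3)/(-63 + O) = (F + 3)/(-63 + O) = (3 + F)/(-63 + O))
-6773/V(5*(-15), -51) = -6773*(-63 - 51)/(3 + 5*(-15)) = -6773*(-114/(3 - 75)) = -6773/((-1/114*(-72))) = -6773/12/19 = -6773*19/12 = -128687/12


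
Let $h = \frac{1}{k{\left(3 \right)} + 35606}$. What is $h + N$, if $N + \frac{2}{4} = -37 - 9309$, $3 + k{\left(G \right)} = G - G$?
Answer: $- \frac{665526877}{71206} \approx -9346.5$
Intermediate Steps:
$k{\left(G \right)} = -3$ ($k{\left(G \right)} = -3 + \left(G - G\right) = -3 + 0 = -3$)
$h = \frac{1}{35603}$ ($h = \frac{1}{-3 + 35606} = \frac{1}{35603} \approx 2.8088 \cdot 10^{-5}$)
$N = - \frac{18693}{2}$ ($N = - \frac{1}{2} - 9346 = - \frac{18693}{2} \approx -9346.5$)
$h + N = \frac{1}{35603} - \frac{18693}{2} = - \frac{665526877}{71206}$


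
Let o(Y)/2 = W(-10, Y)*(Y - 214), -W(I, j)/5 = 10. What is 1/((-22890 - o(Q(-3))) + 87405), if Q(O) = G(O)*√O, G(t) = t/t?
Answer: 8623/371786645 - 4*I*√3/74357329 ≈ 2.3193e-5 - 9.3174e-8*I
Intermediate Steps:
W(I, j) = -50 (W(I, j) = -5*10 = -50)
G(t) = 1
Q(O) = √O (Q(O) = 1*√O = √O)
o(Y) = 21400 - 100*Y (o(Y) = 2*(-50*(Y - 214)) = 2*(-50*(-214 + Y)) = 2*(10700 - 50*Y) = 21400 - 100*Y)
1/((-22890 - o(Q(-3))) + 87405) = 1/((-22890 - (21400 - 100*I*√3)) + 87405) = 1/((-22890 + (-21400 + 100*I*√3)) + 87405) = 1/((-44290 + 100*I*√3) + 87405) = 1/(43115 + 100*I*√3)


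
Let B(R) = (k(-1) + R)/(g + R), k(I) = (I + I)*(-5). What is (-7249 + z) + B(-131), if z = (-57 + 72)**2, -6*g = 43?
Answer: -5822170/829 ≈ -7023.1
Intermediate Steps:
k(I) = -10*I (k(I) = (2*I)*(-5) = -10*I)
g = -43/6 (g = -1/6*43 = -43/6 ≈ -7.1667)
B(R) = (10 + R)/(-43/6 + R) (B(R) = (-10*(-1) + R)/(-43/6 + R) = (10 + R)/(-43/6 + R))
z = 225 (z = 15**2 = 225)
(-7249 + z) + B(-131) = (-7249 + 225) + 6*(10 - 131)/(-43 + 6*(-131)) = -7024 + 6*(-121)/(-43 - 786) = -7024 + 6*(-121)/(-829) = -7024 + 6*(-1/829)*(-121) = -7024 + 726/829 = -5822170/829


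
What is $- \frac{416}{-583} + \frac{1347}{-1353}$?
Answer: $- \frac{6741}{23903} \approx -0.28201$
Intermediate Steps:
$- \frac{416}{-583} + \frac{1347}{-1353} = \left(-416\right) \left(- \frac{1}{583}\right) + 1347 \left(- \frac{1}{1353}\right) = \frac{416}{583} - \frac{449}{451} = - \frac{6741}{23903}$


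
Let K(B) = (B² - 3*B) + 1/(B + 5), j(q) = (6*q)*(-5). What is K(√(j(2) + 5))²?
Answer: (15260*√55 + 257619*I)/(10*(√55 + 3*I)) ≈ 2519.0 + 2454.8*I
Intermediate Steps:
j(q) = -30*q
K(B) = B² + 1/(5 + B) - 3*B (K(B) = (B² - 3*B) + 1/(5 + B) = B² + 1/(5 + B) - 3*B)
K(√(j(2) + 5))² = ((1 + (√(-30*2 + 5))³ - 15*√(-30*2 + 5) + 2*(√(-30*2 + 5))²)/(5 + √(-30*2 + 5)))² = ((1 + (√(-60 + 5))³ - 15*√(-60 + 5) + 2*(√(-60 + 5))²)/(5 + √(-60 + 5)))² = ((1 + (√(-55))³ - 15*I*√55 + 2*(√(-55))²)/(5 + √(-55)))² = ((1 + (I*√55)³ - 15*I*√55 + 2*(I*√55)²)/(5 + I*√55))² = ((1 - 55*I*√55 - 15*I*√55 + 2*(-55))/(5 + I*√55))² = ((1 - 55*I*√55 - 15*I*√55 - 110)/(5 + I*√55))² = ((-109 - 70*I*√55)/(5 + I*√55))² = (-109 - 70*I*√55)²/(5 + I*√55)²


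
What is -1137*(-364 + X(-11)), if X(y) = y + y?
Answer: 438882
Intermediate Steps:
X(y) = 2*y
-1137*(-364 + X(-11)) = -1137*(-364 + 2*(-11)) = -1137*(-364 - 22) = -1137*(-386) = 438882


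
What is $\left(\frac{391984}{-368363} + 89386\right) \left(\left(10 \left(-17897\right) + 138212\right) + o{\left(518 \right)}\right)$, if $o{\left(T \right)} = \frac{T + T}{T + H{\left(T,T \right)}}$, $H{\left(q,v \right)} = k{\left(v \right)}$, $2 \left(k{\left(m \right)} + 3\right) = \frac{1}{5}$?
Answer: $- \frac{6912311762091263132}{1897437813} \approx -3.643 \cdot 10^{9}$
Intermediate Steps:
$k{\left(m \right)} = - \frac{29}{10}$ ($k{\left(m \right)} = -3 + \frac{1}{2 \cdot 5} = -3 + \frac{1}{2} \cdot \frac{1}{5} = -3 + \frac{1}{10} = - \frac{29}{10}$)
$H{\left(q,v \right)} = - \frac{29}{10}$
$o{\left(T \right)} = \frac{2 T}{- \frac{29}{10} + T}$ ($o{\left(T \right)} = \frac{T + T}{T - \frac{29}{10}} = \frac{2 T}{- \frac{29}{10} + T}$)
$\left(\frac{391984}{-368363} + 89386\right) \left(\left(10 \left(-17897\right) + 138212\right) + o{\left(518 \right)}\right) = \left(\frac{391984}{-368363} + 89386\right) \left(\left(10 \left(-17897\right) + 138212\right) + 20 \cdot 518 \frac{1}{-29 + 10 \cdot 518}\right) = \left(391984 \left(- \frac{1}{368363}\right) + 89386\right) \left(\left(-178970 + 138212\right) + 20 \cdot 518 \frac{1}{-29 + 5180}\right) = \left(- \frac{391984}{368363} + 89386\right) \left(-40758 + 20 \cdot 518 \cdot \frac{1}{5151}\right) = \frac{32926103134 \left(-40758 + 20 \cdot 518 \cdot \frac{1}{5151}\right)}{368363} = \frac{32926103134 \left(-40758 + \frac{10360}{5151}\right)}{368363} = \frac{32926103134}{368363} \left(- \frac{209934098}{5151}\right) = - \frac{6912311762091263132}{1897437813}$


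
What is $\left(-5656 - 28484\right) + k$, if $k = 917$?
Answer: $-33223$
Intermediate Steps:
$\left(-5656 - 28484\right) + k = \left(-5656 - 28484\right) + 917 = -34140 + 917 = -33223$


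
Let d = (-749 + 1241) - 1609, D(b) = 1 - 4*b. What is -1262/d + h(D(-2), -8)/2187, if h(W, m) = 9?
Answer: 307783/271431 ≈ 1.1339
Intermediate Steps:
d = -1117 (d = 492 - 1609 = -1117)
-1262/d + h(D(-2), -8)/2187 = -1262/(-1117) + 9/2187 = -1262*(-1/1117) + 9*(1/2187) = 1262/1117 + 1/243 = 307783/271431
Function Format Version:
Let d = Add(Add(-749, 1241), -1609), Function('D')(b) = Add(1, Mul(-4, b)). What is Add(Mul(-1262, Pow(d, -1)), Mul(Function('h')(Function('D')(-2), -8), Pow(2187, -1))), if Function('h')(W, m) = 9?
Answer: Rational(307783, 271431) ≈ 1.1339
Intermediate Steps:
d = -1117 (d = Add(492, -1609) = -1117)
Add(Mul(-1262, Pow(d, -1)), Mul(Function('h')(Function('D')(-2), -8), Pow(2187, -1))) = Add(Mul(-1262, Pow(-1117, -1)), Mul(9, Pow(2187, -1))) = Add(Mul(-1262, Rational(-1, 1117)), Mul(9, Rational(1, 2187))) = Add(Rational(1262, 1117), Rational(1, 243)) = Rational(307783, 271431)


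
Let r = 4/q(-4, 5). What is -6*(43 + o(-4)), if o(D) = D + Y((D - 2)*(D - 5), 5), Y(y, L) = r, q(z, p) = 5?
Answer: -1194/5 ≈ -238.80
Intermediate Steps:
r = 4/5 ≈ 0.80000
Y(y, L) = 4/5
o(D) = 4/5 + D (o(D) = D + 4/5 = 4/5 + D)
-6*(43 + o(-4)) = -6*(43 + (4/5 - 4)) = -6*(43 - 16/5) = -6*199/5 = -1194/5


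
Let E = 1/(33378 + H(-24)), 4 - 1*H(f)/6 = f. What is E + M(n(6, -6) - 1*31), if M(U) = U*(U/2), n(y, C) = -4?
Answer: 10273463/16773 ≈ 612.50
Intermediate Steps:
H(f) = 24 - 6*f
M(U) = U²/2 (M(U) = U*(U*(½)) = U*(U/2) = U²/2)
E = 1/33546 (E = 1/(33378 + (24 - 6*(-24))) = 1/(33378 + (24 + 144)) = 1/(33378 + 168) = 1/33546 ≈ 2.9810e-5)
E + M(n(6, -6) - 1*31) = 1/33546 + (-4 - 1*31)²/2 = 1/33546 + (-4 - 31)²/2 = 1/33546 + (½)*(-35)² = 1/33546 + (½)*1225 = 1/33546 + 1225/2 = 10273463/16773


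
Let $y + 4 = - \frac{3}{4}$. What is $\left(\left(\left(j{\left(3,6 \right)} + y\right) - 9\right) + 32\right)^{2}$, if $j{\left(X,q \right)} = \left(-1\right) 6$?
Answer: $\frac{2401}{16} \approx 150.06$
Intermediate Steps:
$j{\left(X,q \right)} = -6$
$y = - \frac{19}{4}$ ($y = -4 - \frac{3}{4} = - \frac{19}{4} \approx -4.75$)
$\left(\left(\left(j{\left(3,6 \right)} + y\right) - 9\right) + 32\right)^{2} = \left(\left(\left(-6 - \frac{19}{4}\right) - 9\right) + 32\right)^{2} = \left(\left(- \frac{43}{4} - 9\right) + 32\right)^{2} = \left(- \frac{79}{4} + 32\right)^{2} = \left(\frac{49}{4}\right)^{2} = \frac{2401}{16}$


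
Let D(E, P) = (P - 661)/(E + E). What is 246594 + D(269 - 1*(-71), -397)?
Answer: 83841431/340 ≈ 2.4659e+5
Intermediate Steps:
D(E, P) = (-661 + P)/(2*E) (D(E, P) = (-661 + P)/((2*E)) = (-661 + P)*(1/(2*E)) = (-661 + P)/(2*E))
246594 + D(269 - 1*(-71), -397) = 246594 + (-661 - 397)/(2*(269 - 1*(-71))) = 246594 + (1/2)*(-1058)/(269 + 71) = 246594 + (1/2)*(-1058)/340 = 246594 + (1/2)*(1/340)*(-1058) = 246594 - 529/340 = 83841431/340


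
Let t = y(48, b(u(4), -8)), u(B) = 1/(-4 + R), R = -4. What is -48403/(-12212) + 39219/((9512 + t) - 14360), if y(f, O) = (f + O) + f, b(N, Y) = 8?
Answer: -62329649/14483432 ≈ -4.3035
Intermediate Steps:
u(B) = -⅛ (u(B) = 1/(-4 - 4) = 1/(-8) = -⅛)
y(f, O) = O + 2*f (y(f, O) = (O + f) + f = O + 2*f)
t = 104 (t = 8 + 2*48 = 8 + 96 = 104)
-48403/(-12212) + 39219/((9512 + t) - 14360) = -48403/(-12212) + 39219/((9512 + 104) - 14360) = -48403*(-1/12212) + 39219/(9616 - 14360) = 48403/12212 + 39219/(-4744) = 48403/12212 + 39219*(-1/4744) = 48403/12212 - 39219/4744 = -62329649/14483432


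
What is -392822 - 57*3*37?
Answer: -399149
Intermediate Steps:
-392822 - 57*3*37 = -392822 - 171*37 = -392822 - 6327 = -399149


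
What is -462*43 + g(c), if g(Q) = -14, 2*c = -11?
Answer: -19880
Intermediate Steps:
c = -11/2 (c = (1/2)*(-11) = -11/2 ≈ -5.5000)
-462*43 + g(c) = -462*43 - 14 = -19866 - 14 = -19880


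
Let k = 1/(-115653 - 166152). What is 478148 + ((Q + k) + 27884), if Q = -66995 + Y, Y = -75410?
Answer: 102471906734/281805 ≈ 3.6363e+5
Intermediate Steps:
k = -1/281805 (k = 1/(-281805) = -1/281805 ≈ -3.5486e-6)
Q = -142405 (Q = -66995 - 75410 = -142405)
478148 + ((Q + k) + 27884) = 478148 + ((-142405 - 1/281805) + 27884) = 478148 + (-40130441026/281805 + 27884) = 478148 - 32272590406/281805 = 102471906734/281805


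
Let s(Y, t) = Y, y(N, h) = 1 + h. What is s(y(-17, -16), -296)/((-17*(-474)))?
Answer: -5/2686 ≈ -0.0018615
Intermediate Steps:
s(y(-17, -16), -296)/((-17*(-474))) = (1 - 16)/((-17*(-474))) = -15/8058 = -15*1/8058 = -5/2686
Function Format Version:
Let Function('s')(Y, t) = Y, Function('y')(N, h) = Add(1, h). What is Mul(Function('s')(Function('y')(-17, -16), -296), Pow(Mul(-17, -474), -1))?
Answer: Rational(-5, 2686) ≈ -0.0018615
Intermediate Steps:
Mul(Function('s')(Function('y')(-17, -16), -296), Pow(Mul(-17, -474), -1)) = Mul(Add(1, -16), Pow(Mul(-17, -474), -1)) = Mul(-15, Pow(8058, -1)) = Mul(-15, Rational(1, 8058)) = Rational(-5, 2686)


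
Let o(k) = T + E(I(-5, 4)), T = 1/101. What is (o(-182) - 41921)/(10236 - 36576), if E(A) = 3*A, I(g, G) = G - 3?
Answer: 1411239/886780 ≈ 1.5914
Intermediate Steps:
I(g, G) = -3 + G
T = 1/101 ≈ 0.0099010
o(k) = 304/101 (o(k) = 1/101 + 3*(-3 + 4) = 1/101 + 3*1 = 1/101 + 3 = 304/101)
(o(-182) - 41921)/(10236 - 36576) = (304/101 - 41921)/(10236 - 36576) = -4233717/101/(-26340) = -4233717/101*(-1/26340) = 1411239/886780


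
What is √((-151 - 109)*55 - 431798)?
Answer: I*√446098 ≈ 667.91*I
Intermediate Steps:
√((-151 - 109)*55 - 431798) = √(-260*55 - 431798) = √(-14300 - 431798) = √(-446098) = I*√446098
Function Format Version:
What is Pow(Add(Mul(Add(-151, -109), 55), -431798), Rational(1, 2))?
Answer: Mul(I, Pow(446098, Rational(1, 2))) ≈ Mul(667.91, I)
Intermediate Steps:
Pow(Add(Mul(Add(-151, -109), 55), -431798), Rational(1, 2)) = Pow(Add(Mul(-260, 55), -431798), Rational(1, 2)) = Pow(Add(-14300, -431798), Rational(1, 2)) = Pow(-446098, Rational(1, 2)) = Mul(I, Pow(446098, Rational(1, 2)))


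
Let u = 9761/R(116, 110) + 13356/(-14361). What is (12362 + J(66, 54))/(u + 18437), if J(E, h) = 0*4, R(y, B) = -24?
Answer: 1420245456/2071357301 ≈ 0.68566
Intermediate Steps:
u = -46832755/114888 (u = 9761/(-24) + 13356/(-14361) = 9761*(-1/24) + 13356*(-1/14361) = -9761/24 - 4452/4787 = -46832755/114888 ≈ -407.64)
J(E, h) = 0
(12362 + J(66, 54))/(u + 18437) = (12362 + 0)/(-46832755/114888 + 18437) = 12362/(2071357301/114888) = 12362*(114888/2071357301) = 1420245456/2071357301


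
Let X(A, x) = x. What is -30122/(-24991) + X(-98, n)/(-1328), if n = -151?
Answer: 43775657/33188048 ≈ 1.3190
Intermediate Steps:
-30122/(-24991) + X(-98, n)/(-1328) = -30122/(-24991) - 151/(-1328) = -30122*(-1/24991) - 151*(-1/1328) = 30122/24991 + 151/1328 = 43775657/33188048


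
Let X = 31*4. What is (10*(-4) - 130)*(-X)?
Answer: 21080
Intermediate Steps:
X = 124
(10*(-4) - 130)*(-X) = (10*(-4) - 130)*(-1*124) = (-40 - 130)*(-124) = -170*(-124) = 21080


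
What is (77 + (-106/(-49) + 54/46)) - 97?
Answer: -18779/1127 ≈ -16.663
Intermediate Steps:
(77 + (-106/(-49) + 54/46)) - 97 = (77 + (-106*(-1/49) + 54*(1/46))) - 97 = (77 + (106/49 + 27/23)) - 97 = (77 + 3761/1127) - 97 = 90540/1127 - 97 = -18779/1127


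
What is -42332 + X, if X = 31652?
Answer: -10680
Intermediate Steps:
-42332 + X = -42332 + 31652 = -10680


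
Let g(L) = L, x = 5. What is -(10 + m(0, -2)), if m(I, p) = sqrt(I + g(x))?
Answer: -10 - sqrt(5) ≈ -12.236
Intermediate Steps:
m(I, p) = sqrt(5 + I) (m(I, p) = sqrt(I + 5) = sqrt(5 + I))
-(10 + m(0, -2)) = -(10 + sqrt(5 + 0)) = -(10 + sqrt(5)) = -10 - sqrt(5)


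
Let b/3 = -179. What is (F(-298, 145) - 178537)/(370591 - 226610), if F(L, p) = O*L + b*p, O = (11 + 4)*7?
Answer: -287692/143981 ≈ -1.9981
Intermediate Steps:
b = -537 (b = 3*(-179) = -537)
O = 105 (O = 15*7 = 105)
F(L, p) = -537*p + 105*L (F(L, p) = 105*L - 537*p = -537*p + 105*L)
(F(-298, 145) - 178537)/(370591 - 226610) = ((-537*145 + 105*(-298)) - 178537)/(370591 - 226610) = ((-77865 - 31290) - 178537)/143981 = (-109155 - 178537)*(1/143981) = -287692*1/143981 = -287692/143981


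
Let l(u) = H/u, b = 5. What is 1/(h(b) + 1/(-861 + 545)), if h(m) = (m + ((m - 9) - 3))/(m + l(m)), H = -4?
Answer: -6636/3181 ≈ -2.0861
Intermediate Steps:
l(u) = -4/u
h(m) = (-12 + 2*m)/(m - 4/m) (h(m) = (m + ((m - 9) - 3))/(m - 4/m) = (m + ((-9 + m) - 3))/(m - 4/m) = (m + (-12 + m))/(m - 4/m) = (-12 + 2*m)/(m - 4/m))
1/(h(b) + 1/(-861 + 545)) = 1/(2*5*(-6 + 5)/(-4 + 5²) + 1/(-861 + 545)) = 1/(2*5*(-1)/(-4 + 25) + 1/(-316)) = 1/(2*5*(-1)/21 - 1/316) = 1/(2*5*(1/21)*(-1) - 1/316) = 1/(-10/21 - 1/316) = 1/(-3181/6636) = -6636/3181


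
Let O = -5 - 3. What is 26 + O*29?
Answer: -206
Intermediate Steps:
O = -8
26 + O*29 = 26 - 8*29 = 26 - 232 = -206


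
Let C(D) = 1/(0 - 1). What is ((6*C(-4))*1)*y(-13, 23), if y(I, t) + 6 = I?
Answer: 114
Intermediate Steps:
C(D) = -1 (C(D) = 1/(-1) = -1)
y(I, t) = -6 + I
((6*C(-4))*1)*y(-13, 23) = ((6*(-1))*1)*(-6 - 13) = -6*1*(-19) = -6*(-19) = 114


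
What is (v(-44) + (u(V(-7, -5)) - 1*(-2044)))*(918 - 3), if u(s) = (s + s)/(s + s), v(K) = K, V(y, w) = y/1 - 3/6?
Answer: 1830915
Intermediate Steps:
V(y, w) = -1/2 + y (V(y, w) = y*1 - 3*1/6 = y - 1/2 = -1/2 + y)
u(s) = 1 (u(s) = (2*s)/((2*s)) = (2*s)*(1/(2*s)) = 1)
(v(-44) + (u(V(-7, -5)) - 1*(-2044)))*(918 - 3) = (-44 + (1 - 1*(-2044)))*(918 - 3) = (-44 + (1 + 2044))*915 = (-44 + 2045)*915 = 2001*915 = 1830915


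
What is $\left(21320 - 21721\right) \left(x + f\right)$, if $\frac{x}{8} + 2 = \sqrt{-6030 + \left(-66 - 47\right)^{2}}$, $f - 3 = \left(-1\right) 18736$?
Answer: $7518349 - 3208 \sqrt{6739} \approx 7.255 \cdot 10^{6}$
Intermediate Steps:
$f = -18733$ ($f = 3 - 18736 = -18733$)
$x = -16 + 8 \sqrt{6739}$ ($x = -16 + 8 \sqrt{-6030 + \left(-66 - 47\right)^{2}} = -16 + 8 \sqrt{-6030 + \left(-113\right)^{2}} = -16 + 8 \sqrt{-6030 + 12769} = -16 + 8 \sqrt{6739} \approx 640.73$)
$\left(21320 - 21721\right) \left(x + f\right) = \left(21320 - 21721\right) \left(\left(-16 + 8 \sqrt{6739}\right) - 18733\right) = - 401 \left(-18749 + 8 \sqrt{6739}\right) = 7518349 - 3208 \sqrt{6739}$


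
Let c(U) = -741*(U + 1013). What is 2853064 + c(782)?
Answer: 1522969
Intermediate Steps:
c(U) = -750633 - 741*U (c(U) = -741*(1013 + U) = -750633 - 741*U)
2853064 + c(782) = 2853064 + (-750633 - 741*782) = 2853064 + (-750633 - 579462) = 2853064 - 1330095 = 1522969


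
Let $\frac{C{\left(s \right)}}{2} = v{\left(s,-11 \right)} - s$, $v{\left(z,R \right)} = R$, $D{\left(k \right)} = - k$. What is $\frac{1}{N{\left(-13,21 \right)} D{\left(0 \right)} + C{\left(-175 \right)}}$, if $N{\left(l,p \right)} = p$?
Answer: $\frac{1}{328} \approx 0.0030488$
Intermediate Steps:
$C{\left(s \right)} = -22 - 2 s$ ($C{\left(s \right)} = 2 \left(-11 - s\right) = -22 - 2 s$)
$\frac{1}{N{\left(-13,21 \right)} D{\left(0 \right)} + C{\left(-175 \right)}} = \frac{1}{21 \left(\left(-1\right) 0\right) - -328} = \frac{1}{21 \cdot 0 + \left(-22 + 350\right)} = \frac{1}{0 + 328} = \frac{1}{328}$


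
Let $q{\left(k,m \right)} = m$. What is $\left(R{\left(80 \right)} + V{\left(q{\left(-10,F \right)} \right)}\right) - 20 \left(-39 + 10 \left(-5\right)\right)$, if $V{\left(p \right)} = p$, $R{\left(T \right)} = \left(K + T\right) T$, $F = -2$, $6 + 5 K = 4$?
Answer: $8146$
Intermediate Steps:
$K = - \frac{2}{5}$ ($K = - \frac{6}{5} + \frac{1}{5} \cdot 4 = - \frac{6}{5} + \frac{4}{5} = - \frac{2}{5} \approx -0.4$)
$R{\left(T \right)} = T \left(- \frac{2}{5} + T\right)$ ($R{\left(T \right)} = \left(- \frac{2}{5} + T\right) T = T \left(- \frac{2}{5} + T\right)$)
$\left(R{\left(80 \right)} + V{\left(q{\left(-10,F \right)} \right)}\right) - 20 \left(-39 + 10 \left(-5\right)\right) = \left(\frac{1}{5} \cdot 80 \left(-2 + 5 \cdot 80\right) - 2\right) - 20 \left(-39 + 10 \left(-5\right)\right) = \left(\frac{1}{5} \cdot 80 \left(-2 + 400\right) - 2\right) - 20 \left(-39 - 50\right) = \left(\frac{1}{5} \cdot 80 \cdot 398 - 2\right) - -1780 = \left(6368 - 2\right) + 1780 = 6366 + 1780 = 8146$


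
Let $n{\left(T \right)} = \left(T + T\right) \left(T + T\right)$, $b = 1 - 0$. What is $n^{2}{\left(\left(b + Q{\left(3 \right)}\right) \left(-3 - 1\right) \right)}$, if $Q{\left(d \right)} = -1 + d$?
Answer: $331776$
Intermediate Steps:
$b = 1$ ($b = 1 + 0 = 1$)
$n{\left(T \right)} = 4 T^{2}$ ($n{\left(T \right)} = 2 T 2 T = 4 T^{2}$)
$n^{2}{\left(\left(b + Q{\left(3 \right)}\right) \left(-3 - 1\right) \right)} = \left(4 \left(\left(1 + \left(-1 + 3\right)\right) \left(-3 - 1\right)\right)^{2}\right)^{2} = \left(4 \left(\left(1 + 2\right) \left(-4\right)\right)^{2}\right)^{2} = \left(4 \left(3 \left(-4\right)\right)^{2}\right)^{2} = \left(4 \left(-12\right)^{2}\right)^{2} = \left(4 \cdot 144\right)^{2} = 576^{2} = 331776$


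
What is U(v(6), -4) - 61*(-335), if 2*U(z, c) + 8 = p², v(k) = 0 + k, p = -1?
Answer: 40863/2 ≈ 20432.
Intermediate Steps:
v(k) = k
U(z, c) = -7/2 (U(z, c) = -4 + (½)*(-1)² = -4 + (½)*1 = -4 + ½ = -7/2)
U(v(6), -4) - 61*(-335) = -7/2 - 61*(-335) = -7/2 + 20435 = 40863/2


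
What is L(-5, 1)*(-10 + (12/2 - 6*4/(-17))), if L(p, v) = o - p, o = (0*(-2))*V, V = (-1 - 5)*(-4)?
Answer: -220/17 ≈ -12.941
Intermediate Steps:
V = 24 (V = -6*(-4) = 24)
o = 0 (o = (0*(-2))*24 = 0*24 = 0)
L(p, v) = -p (L(p, v) = 0 - p = -p)
L(-5, 1)*(-10 + (12/2 - 6*4/(-17))) = (-1*(-5))*(-10 + (12/2 - 6*4/(-17))) = 5*(-10 + (12*(½) - 24*(-1/17))) = 5*(-10 + (6 + 24/17)) = 5*(-10 + 126/17) = 5*(-44/17) = -220/17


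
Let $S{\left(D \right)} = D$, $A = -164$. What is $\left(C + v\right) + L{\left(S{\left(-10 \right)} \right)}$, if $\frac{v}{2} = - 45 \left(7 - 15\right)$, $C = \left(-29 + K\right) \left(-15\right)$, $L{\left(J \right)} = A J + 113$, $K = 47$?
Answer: $2203$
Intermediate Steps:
$L{\left(J \right)} = 113 - 164 J$ ($L{\left(J \right)} = - 164 J + 113 = 113 - 164 J$)
$C = -270$ ($C = \left(-29 + 47\right) \left(-15\right) = 18 \left(-15\right) = -270$)
$v = 720$ ($v = 2 \left(- 45 \left(7 - 15\right)\right) = 2 \left(\left(-45\right) \left(-8\right)\right) = 2 \cdot 360 = 720$)
$\left(C + v\right) + L{\left(S{\left(-10 \right)} \right)} = \left(-270 + 720\right) + \left(113 - -1640\right) = 450 + \left(113 + 1640\right) = 450 + 1753 = 2203$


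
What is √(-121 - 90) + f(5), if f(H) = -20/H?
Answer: -4 + I*√211 ≈ -4.0 + 14.526*I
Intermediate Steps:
√(-121 - 90) + f(5) = √(-121 - 90) - 20/5 = √(-211) - 20*⅕ = I*√211 - 4 = -4 + I*√211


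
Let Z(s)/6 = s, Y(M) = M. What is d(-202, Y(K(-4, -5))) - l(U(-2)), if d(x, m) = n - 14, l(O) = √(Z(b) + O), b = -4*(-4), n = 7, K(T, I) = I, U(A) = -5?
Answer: -7 - √91 ≈ -16.539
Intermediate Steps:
b = 16
Z(s) = 6*s
l(O) = √(96 + O) (l(O) = √(6*16 + O) = √(96 + O))
d(x, m) = -7 (d(x, m) = 7 - 14 = -7)
d(-202, Y(K(-4, -5))) - l(U(-2)) = -7 - √(96 - 5) = -7 - √91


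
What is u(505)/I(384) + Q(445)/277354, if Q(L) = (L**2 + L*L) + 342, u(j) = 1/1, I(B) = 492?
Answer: 97651109/68229084 ≈ 1.4312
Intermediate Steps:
u(j) = 1
Q(L) = 342 + 2*L**2 (Q(L) = (L**2 + L**2) + 342 = 2*L**2 + 342 = 342 + 2*L**2)
u(505)/I(384) + Q(445)/277354 = 1/492 + (342 + 2*445**2)/277354 = 1*(1/492) + (342 + 2*198025)*(1/277354) = 1/492 + (342 + 396050)*(1/277354) = 1/492 + 396392*(1/277354) = 1/492 + 198196/138677 = 97651109/68229084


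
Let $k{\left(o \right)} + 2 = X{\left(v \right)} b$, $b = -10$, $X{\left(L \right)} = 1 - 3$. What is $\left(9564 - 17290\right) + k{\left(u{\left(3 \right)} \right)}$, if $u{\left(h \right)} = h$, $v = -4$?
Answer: $-7708$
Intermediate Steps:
$X{\left(L \right)} = -2$
$k{\left(o \right)} = 18$ ($k{\left(o \right)} = -2 - -20 = -2 + 20 = 18$)
$\left(9564 - 17290\right) + k{\left(u{\left(3 \right)} \right)} = \left(9564 - 17290\right) + 18 = -7726 + 18 = -7708$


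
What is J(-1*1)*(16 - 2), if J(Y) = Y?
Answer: -14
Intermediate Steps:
J(-1*1)*(16 - 2) = (-1*1)*(16 - 2) = -1*14 = -14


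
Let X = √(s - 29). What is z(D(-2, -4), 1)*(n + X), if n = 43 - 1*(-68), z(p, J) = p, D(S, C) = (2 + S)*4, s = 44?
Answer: 0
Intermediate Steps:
D(S, C) = 8 + 4*S
X = √15 (X = √(44 - 29) = √15 ≈ 3.8730)
n = 111 (n = 43 + 68 = 111)
z(D(-2, -4), 1)*(n + X) = (8 + 4*(-2))*(111 + √15) = (8 - 8)*(111 + √15) = 0*(111 + √15) = 0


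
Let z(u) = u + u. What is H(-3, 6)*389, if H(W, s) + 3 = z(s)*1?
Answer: 3501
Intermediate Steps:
z(u) = 2*u
H(W, s) = -3 + 2*s (H(W, s) = -3 + (2*s)*1 = -3 + 2*s)
H(-3, 6)*389 = (-3 + 2*6)*389 = (-3 + 12)*389 = 9*389 = 3501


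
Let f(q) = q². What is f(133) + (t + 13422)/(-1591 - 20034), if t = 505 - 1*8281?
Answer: 382518979/21625 ≈ 17689.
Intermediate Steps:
t = -7776 (t = 505 - 8281 = -7776)
f(133) + (t + 13422)/(-1591 - 20034) = 133² + (-7776 + 13422)/(-1591 - 20034) = 17689 + 5646/(-21625) = 17689 + 5646*(-1/21625) = 17689 - 5646/21625 = 382518979/21625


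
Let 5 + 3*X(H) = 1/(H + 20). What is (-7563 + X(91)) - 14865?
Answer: -7469078/333 ≈ -22430.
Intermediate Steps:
X(H) = -5/3 + 1/(3*(20 + H)) (X(H) = -5/3 + 1/(3*(H + 20)) = -5/3 + 1/(3*(20 + H)))
(-7563 + X(91)) - 14865 = (-7563 + (-99 - 5*91)/(3*(20 + 91))) - 14865 = (-7563 + (⅓)*(-99 - 455)/111) - 14865 = (-7563 + (⅓)*(1/111)*(-554)) - 14865 = (-7563 - 554/333) - 14865 = -2519033/333 - 14865 = -7469078/333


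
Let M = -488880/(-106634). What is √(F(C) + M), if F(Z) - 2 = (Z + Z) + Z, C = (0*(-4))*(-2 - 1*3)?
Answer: √18718212458/53317 ≈ 2.5661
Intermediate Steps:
M = 244440/53317 (M = -488880*(-1/106634) = 244440/53317 ≈ 4.5847)
C = 0 (C = 0*(-2 - 3) = 0*(-5) = 0)
F(Z) = 2 + 3*Z (F(Z) = 2 + ((Z + Z) + Z) = 2 + (2*Z + Z) = 2 + 3*Z)
√(F(C) + M) = √((2 + 3*0) + 244440/53317) = √((2 + 0) + 244440/53317) = √(2 + 244440/53317) = √(351074/53317) = √18718212458/53317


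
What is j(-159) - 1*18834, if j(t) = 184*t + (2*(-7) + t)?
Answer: -48263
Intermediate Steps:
j(t) = -14 + 185*t (j(t) = 184*t + (-14 + t) = -14 + 185*t)
j(-159) - 1*18834 = (-14 + 185*(-159)) - 1*18834 = (-14 - 29415) - 18834 = -29429 - 18834 = -48263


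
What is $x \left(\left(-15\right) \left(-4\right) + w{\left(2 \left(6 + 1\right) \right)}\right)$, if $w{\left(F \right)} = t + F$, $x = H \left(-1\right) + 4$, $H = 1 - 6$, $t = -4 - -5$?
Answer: $675$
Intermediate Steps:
$t = 1$ ($t = -4 + 5 = 1$)
$H = -5$ ($H = 1 - 6 = -5$)
$x = 9$ ($x = \left(-5\right) \left(-1\right) + 4 = 5 + 4 = 9$)
$w{\left(F \right)} = 1 + F$
$x \left(\left(-15\right) \left(-4\right) + w{\left(2 \left(6 + 1\right) \right)}\right) = 9 \left(\left(-15\right) \left(-4\right) + \left(1 + 2 \left(6 + 1\right)\right)\right) = 9 \left(60 + \left(1 + 2 \cdot 7\right)\right) = 9 \left(60 + \left(1 + 14\right)\right) = 9 \left(60 + 15\right) = 9 \cdot 75 = 675$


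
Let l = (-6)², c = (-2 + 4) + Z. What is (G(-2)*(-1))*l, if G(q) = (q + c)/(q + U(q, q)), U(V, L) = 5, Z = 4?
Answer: -48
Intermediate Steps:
c = 6 (c = (-2 + 4) + 4 = 2 + 4 = 6)
G(q) = (6 + q)/(5 + q) (G(q) = (q + 6)/(q + 5) = (6 + q)/(5 + q))
l = 36
(G(-2)*(-1))*l = (((6 - 2)/(5 - 2))*(-1))*36 = ((4/3)*(-1))*36 = -4/3*36 = -48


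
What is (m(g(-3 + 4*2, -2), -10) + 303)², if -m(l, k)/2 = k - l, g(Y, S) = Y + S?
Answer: 108241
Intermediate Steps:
g(Y, S) = S + Y
m(l, k) = -2*k + 2*l (m(l, k) = -2*(k - l) = -2*k + 2*l)
(m(g(-3 + 4*2, -2), -10) + 303)² = ((-2*(-10) + 2*(-2 + (-3 + 4*2))) + 303)² = ((20 + 2*(-2 + (-3 + 8))) + 303)² = ((20 + 2*(-2 + 5)) + 303)² = ((20 + 2*3) + 303)² = ((20 + 6) + 303)² = (26 + 303)² = 329² = 108241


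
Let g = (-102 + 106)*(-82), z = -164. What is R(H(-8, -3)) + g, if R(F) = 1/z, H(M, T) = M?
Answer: -53793/164 ≈ -328.01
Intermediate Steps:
R(F) = -1/164 (R(F) = 1/(-164) = -1/164)
g = -328 (g = 4*(-82) = -328)
R(H(-8, -3)) + g = -1/164 - 328 = -53793/164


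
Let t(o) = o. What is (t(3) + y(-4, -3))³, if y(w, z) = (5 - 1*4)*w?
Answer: -1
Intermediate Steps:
y(w, z) = w (y(w, z) = (5 - 4)*w = 1*w = w)
(t(3) + y(-4, -3))³ = (3 - 4)³ = (-1)³ = -1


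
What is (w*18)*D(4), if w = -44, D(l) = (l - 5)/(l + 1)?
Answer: 792/5 ≈ 158.40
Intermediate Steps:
D(l) = (-5 + l)/(1 + l)
(w*18)*D(4) = (-44*18)*((-5 + 4)/(1 + 4)) = -792*(-1)/5 = -792*(-⅕) = 792/5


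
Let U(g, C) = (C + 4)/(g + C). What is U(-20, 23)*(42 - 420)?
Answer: -3402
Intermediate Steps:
U(g, C) = (4 + C)/(C + g)
U(-20, 23)*(42 - 420) = ((4 + 23)/(23 - 20))*(42 - 420) = (27/3)*(-378) = ((⅓)*27)*(-378) = 9*(-378) = -3402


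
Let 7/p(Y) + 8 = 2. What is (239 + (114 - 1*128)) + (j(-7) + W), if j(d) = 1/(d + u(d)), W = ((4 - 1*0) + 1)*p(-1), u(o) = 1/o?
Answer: 16427/75 ≈ 219.03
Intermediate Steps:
p(Y) = -7/6 (p(Y) = 7/(-8 + 2) = 7/(-6) = 7*(-⅙) = -7/6)
W = -35/6 (W = ((4 - 1*0) + 1)*(-7/6) = ((4 + 0) + 1)*(-7/6) = (4 + 1)*(-7/6) = 5*(-7/6) = -35/6 ≈ -5.8333)
j(d) = 1/(d + 1/d)
(239 + (114 - 1*128)) + (j(-7) + W) = (239 + (114 - 1*128)) + (-7/(1 + (-7)²) - 35/6) = (239 + (114 - 128)) + (-7/(1 + 49) - 35/6) = (239 - 14) + (-7/50 - 35/6) = 225 + (-7*1/50 - 35/6) = 225 + (-7/50 - 35/6) = 225 - 448/75 = 16427/75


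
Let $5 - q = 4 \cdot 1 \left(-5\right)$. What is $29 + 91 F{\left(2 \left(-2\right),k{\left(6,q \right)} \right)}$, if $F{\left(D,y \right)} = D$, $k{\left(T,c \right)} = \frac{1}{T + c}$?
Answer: $-335$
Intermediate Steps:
$q = 25$ ($q = 5 - 4 \cdot 1 \left(-5\right) = 5 - 4 \left(-5\right) = 5 - -20 = 5 + 20 = 25$)
$29 + 91 F{\left(2 \left(-2\right),k{\left(6,q \right)} \right)} = 29 + 91 \cdot 2 \left(-2\right) = 29 + 91 \left(-4\right) = 29 - 364 = -335$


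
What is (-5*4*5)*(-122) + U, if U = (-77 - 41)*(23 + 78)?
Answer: 282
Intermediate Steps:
U = -11918 (U = -118*101 = -11918)
(-5*4*5)*(-122) + U = (-5*4*5)*(-122) - 11918 = -20*5*(-122) - 11918 = -100*(-122) - 11918 = 12200 - 11918 = 282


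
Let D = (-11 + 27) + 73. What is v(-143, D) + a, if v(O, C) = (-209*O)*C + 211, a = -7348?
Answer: 2652806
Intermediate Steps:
D = 89 (D = 16 + 73 = 89)
v(O, C) = 211 - 209*C*O (v(O, C) = -209*C*O + 211 = 211 - 209*C*O)
v(-143, D) + a = (211 - 209*89*(-143)) - 7348 = (211 + 2659943) - 7348 = 2660154 - 7348 = 2652806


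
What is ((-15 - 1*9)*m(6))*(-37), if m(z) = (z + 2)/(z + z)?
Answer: 592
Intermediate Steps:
m(z) = (2 + z)/(2*z) (m(z) = (2 + z)/((2*z)) = (2 + z)*(1/(2*z)) = (2 + z)/(2*z))
((-15 - 1*9)*m(6))*(-37) = ((-15 - 1*9)*((1/2)*(2 + 6)/6))*(-37) = ((-15 - 9)*((1/2)*(1/6)*8))*(-37) = -24*2/3*(-37) = -16*(-37) = 592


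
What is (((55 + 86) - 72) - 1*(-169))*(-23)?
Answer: -5474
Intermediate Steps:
(((55 + 86) - 72) - 1*(-169))*(-23) = ((141 - 72) + 169)*(-23) = (69 + 169)*(-23) = 238*(-23) = -5474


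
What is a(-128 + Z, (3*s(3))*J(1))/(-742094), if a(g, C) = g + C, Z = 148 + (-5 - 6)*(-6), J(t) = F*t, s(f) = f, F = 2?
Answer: -52/371047 ≈ -0.00014014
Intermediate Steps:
J(t) = 2*t
Z = 214 (Z = 148 - 11*(-6) = 148 + 66 = 214)
a(g, C) = C + g
a(-128 + Z, (3*s(3))*J(1))/(-742094) = ((3*3)*(2*1) + (-128 + 214))/(-742094) = (9*2 + 86)*(-1/742094) = (18 + 86)*(-1/742094) = 104*(-1/742094) = -52/371047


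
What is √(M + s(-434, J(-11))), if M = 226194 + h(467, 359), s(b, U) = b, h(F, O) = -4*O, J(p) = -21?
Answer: 2*√56081 ≈ 473.63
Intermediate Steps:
M = 224758 (M = 226194 - 4*359 = 226194 - 1436 = 224758)
√(M + s(-434, J(-11))) = √(224758 - 434) = √224324 = 2*√56081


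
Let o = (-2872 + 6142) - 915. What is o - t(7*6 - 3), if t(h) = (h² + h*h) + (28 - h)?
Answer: -676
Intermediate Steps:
o = 2355 (o = 3270 - 915 = 2355)
t(h) = 28 - h + 2*h² (t(h) = (h² + h²) + (28 - h) = 2*h² + (28 - h) = 28 - h + 2*h²)
o - t(7*6 - 3) = 2355 - (28 - (7*6 - 3) + 2*(7*6 - 3)²) = 2355 - (28 - (42 - 3) + 2*(42 - 3)²) = 2355 - (28 - 1*39 + 2*39²) = 2355 - (28 - 39 + 2*1521) = 2355 - (28 - 39 + 3042) = 2355 - 1*3031 = 2355 - 3031 = -676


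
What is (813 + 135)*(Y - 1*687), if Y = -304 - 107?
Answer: -1040904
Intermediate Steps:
Y = -411
(813 + 135)*(Y - 1*687) = (813 + 135)*(-411 - 1*687) = 948*(-411 - 687) = 948*(-1098) = -1040904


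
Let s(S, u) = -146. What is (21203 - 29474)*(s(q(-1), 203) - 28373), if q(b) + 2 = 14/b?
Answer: 235880649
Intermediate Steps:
q(b) = -2 + 14/b
(21203 - 29474)*(s(q(-1), 203) - 28373) = (21203 - 29474)*(-146 - 28373) = -8271*(-28519) = 235880649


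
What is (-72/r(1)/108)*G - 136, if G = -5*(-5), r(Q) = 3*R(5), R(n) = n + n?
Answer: -1229/9 ≈ -136.56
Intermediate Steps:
R(n) = 2*n
r(Q) = 30 (r(Q) = 3*(2*5) = 3*10 = 30)
G = 25
(-72/r(1)/108)*G - 136 = (-72/30/108)*25 - 136 = (-72*1/30*(1/108))*25 - 136 = -12/5*1/108*25 - 136 = -1/45*25 - 136 = -5/9 - 136 = -1229/9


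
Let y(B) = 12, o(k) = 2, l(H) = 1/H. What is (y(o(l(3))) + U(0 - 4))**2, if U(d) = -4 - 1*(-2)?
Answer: 100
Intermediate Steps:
U(d) = -2 (U(d) = -4 + 2 = -2)
(y(o(l(3))) + U(0 - 4))**2 = (12 - 2)**2 = 10**2 = 100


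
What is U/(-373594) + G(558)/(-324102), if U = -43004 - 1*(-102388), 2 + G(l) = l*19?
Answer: -446280184/2328510819 ≈ -0.19166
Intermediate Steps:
G(l) = -2 + 19*l (G(l) = -2 + l*19 = -2 + 19*l)
U = 59384 (U = -43004 + 102388 = 59384)
U/(-373594) + G(558)/(-324102) = 59384/(-373594) + (-2 + 19*558)/(-324102) = 59384*(-1/373594) + (-2 + 10602)*(-1/324102) = -2284/14369 + 10600*(-1/324102) = -2284/14369 - 5300/162051 = -446280184/2328510819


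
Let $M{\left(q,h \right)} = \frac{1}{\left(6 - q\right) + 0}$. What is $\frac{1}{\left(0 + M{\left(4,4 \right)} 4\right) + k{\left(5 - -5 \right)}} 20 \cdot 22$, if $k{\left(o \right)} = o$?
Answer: $\frac{110}{3} \approx 36.667$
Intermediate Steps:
$M{\left(q,h \right)} = \frac{1}{6 - q}$
$\frac{1}{\left(0 + M{\left(4,4 \right)} 4\right) + k{\left(5 - -5 \right)}} 20 \cdot 22 = \frac{1}{\left(0 + - \frac{1}{-6 + 4} \cdot 4\right) + \left(5 - -5\right)} 20 \cdot 22 = \frac{1}{\left(0 + - \frac{1}{-2} \cdot 4\right) + \left(5 + 5\right)} 20 \cdot 22 = \frac{1}{\left(0 + \left(-1\right) \left(- \frac{1}{2}\right) 4\right) + 10} \cdot 20 \cdot 22 = \frac{1}{\left(0 + \frac{1}{2} \cdot 4\right) + 10} \cdot 20 \cdot 22 = \frac{1}{\left(0 + 2\right) + 10} \cdot 20 \cdot 22 = \frac{1}{2 + 10} \cdot 20 \cdot 22 = \frac{1}{12} \cdot 20 \cdot 22 = \frac{5}{3} \cdot 22 = \frac{110}{3}$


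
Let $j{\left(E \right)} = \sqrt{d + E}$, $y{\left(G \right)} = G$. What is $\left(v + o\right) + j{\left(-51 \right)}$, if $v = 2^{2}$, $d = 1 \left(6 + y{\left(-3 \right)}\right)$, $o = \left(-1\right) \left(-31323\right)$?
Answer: $31327 + 4 i \sqrt{3} \approx 31327.0 + 6.9282 i$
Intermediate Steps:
$o = 31323$
$d = 3$ ($d = 1 \left(6 - 3\right) = 1 \cdot 3 = 3$)
$v = 4$
$j{\left(E \right)} = \sqrt{3 + E}$
$\left(v + o\right) + j{\left(-51 \right)} = \left(4 + 31323\right) + \sqrt{3 - 51} = 31327 + \sqrt{-48} = 31327 + 4 i \sqrt{3}$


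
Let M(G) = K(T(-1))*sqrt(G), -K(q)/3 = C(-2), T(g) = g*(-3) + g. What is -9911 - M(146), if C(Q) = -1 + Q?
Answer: -9911 - 9*sqrt(146) ≈ -10020.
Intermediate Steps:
T(g) = -2*g (T(g) = -3*g + g = -2*g)
K(q) = 9 (K(q) = -3*(-1 - 2) = -3*(-3) = 9)
M(G) = 9*sqrt(G)
-9911 - M(146) = -9911 - 9*sqrt(146)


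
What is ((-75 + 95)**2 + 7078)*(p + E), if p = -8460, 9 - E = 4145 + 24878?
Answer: -280230572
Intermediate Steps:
E = -29014 (E = 9 - (4145 + 24878) = 9 - 1*29023 = 9 - 29023 = -29014)
((-75 + 95)**2 + 7078)*(p + E) = ((-75 + 95)**2 + 7078)*(-8460 - 29014) = (20**2 + 7078)*(-37474) = (400 + 7078)*(-37474) = 7478*(-37474) = -280230572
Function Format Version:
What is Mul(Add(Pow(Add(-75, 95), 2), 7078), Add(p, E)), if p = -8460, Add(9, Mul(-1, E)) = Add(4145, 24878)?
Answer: -280230572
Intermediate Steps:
E = -29014 (E = Add(9, Mul(-1, Add(4145, 24878))) = Add(9, Mul(-1, 29023)) = Add(9, -29023) = -29014)
Mul(Add(Pow(Add(-75, 95), 2), 7078), Add(p, E)) = Mul(Add(Pow(Add(-75, 95), 2), 7078), Add(-8460, -29014)) = Mul(Add(Pow(20, 2), 7078), -37474) = Mul(Add(400, 7078), -37474) = Mul(7478, -37474) = -280230572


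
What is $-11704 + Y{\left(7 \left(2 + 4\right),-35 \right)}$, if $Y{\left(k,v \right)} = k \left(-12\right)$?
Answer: $-12208$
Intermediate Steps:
$Y{\left(k,v \right)} = - 12 k$
$-11704 + Y{\left(7 \left(2 + 4\right),-35 \right)} = -11704 - 12 \cdot 7 \left(2 + 4\right) = -11704 - 12 \cdot 7 \cdot 6 = -11704 - 504 = -12208$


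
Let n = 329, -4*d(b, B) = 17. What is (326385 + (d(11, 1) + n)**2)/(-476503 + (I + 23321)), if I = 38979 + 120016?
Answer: -6909561/4706992 ≈ -1.4679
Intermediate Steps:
d(b, B) = -17/4 (d(b, B) = -1/4*17 = -17/4)
I = 158995
(326385 + (d(11, 1) + n)**2)/(-476503 + (I + 23321)) = (326385 + (-17/4 + 329)**2)/(-476503 + (158995 + 23321)) = (326385 + (1299/4)**2)/(-476503 + 182316) = (326385 + 1687401/16)/(-294187) = (6909561/16)*(-1/294187) = -6909561/4706992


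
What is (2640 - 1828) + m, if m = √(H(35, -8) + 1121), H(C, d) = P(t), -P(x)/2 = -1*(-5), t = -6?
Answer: 812 + √1111 ≈ 845.33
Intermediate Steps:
P(x) = -10 (P(x) = -(-2)*(-5) = -2*5 = -10)
H(C, d) = -10
m = √1111 (m = √(-10 + 1121) = √1111 ≈ 33.332)
(2640 - 1828) + m = (2640 - 1828) + √1111 = 812 + √1111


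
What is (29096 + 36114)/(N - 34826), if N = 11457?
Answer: -65210/23369 ≈ -2.7904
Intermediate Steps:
(29096 + 36114)/(N - 34826) = (29096 + 36114)/(11457 - 34826) = 65210/(-23369) = 65210*(-1/23369) = -65210/23369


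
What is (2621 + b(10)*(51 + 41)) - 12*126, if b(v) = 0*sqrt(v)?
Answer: 1109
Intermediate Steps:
b(v) = 0
(2621 + b(10)*(51 + 41)) - 12*126 = (2621 + 0*(51 + 41)) - 12*126 = (2621 + 0*92) - 1512 = (2621 + 0) - 1512 = 2621 - 1512 = 1109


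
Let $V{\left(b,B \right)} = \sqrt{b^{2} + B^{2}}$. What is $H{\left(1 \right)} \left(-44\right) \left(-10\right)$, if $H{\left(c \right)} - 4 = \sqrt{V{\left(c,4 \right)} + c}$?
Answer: $1760 + 440 \sqrt{1 + \sqrt{17}} \approx 2755.9$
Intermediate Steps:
$V{\left(b,B \right)} = \sqrt{B^{2} + b^{2}}$
$H{\left(c \right)} = 4 + \sqrt{c + \sqrt{16 + c^{2}}}$ ($H{\left(c \right)} = 4 + \sqrt{\sqrt{4^{2} + c^{2}} + c} = 4 + \sqrt{\sqrt{16 + c^{2}} + c} = 4 + \sqrt{c + \sqrt{16 + c^{2}}}$)
$H{\left(1 \right)} \left(-44\right) \left(-10\right) = \left(4 + \sqrt{1 + \sqrt{16 + 1^{2}}}\right) \left(-44\right) \left(-10\right) = \left(4 + \sqrt{1 + \sqrt{16 + 1}}\right) \left(-44\right) \left(-10\right) = \left(4 + \sqrt{1 + \sqrt{17}}\right) \left(-44\right) \left(-10\right) = \left(-176 - 44 \sqrt{1 + \sqrt{17}}\right) \left(-10\right) = 1760 + 440 \sqrt{1 + \sqrt{17}}$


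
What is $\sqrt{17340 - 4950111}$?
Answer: $311 i \sqrt{51} \approx 2221.0 i$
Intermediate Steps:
$\sqrt{17340 - 4950111} = \sqrt{-4932771} = 311 i \sqrt{51}$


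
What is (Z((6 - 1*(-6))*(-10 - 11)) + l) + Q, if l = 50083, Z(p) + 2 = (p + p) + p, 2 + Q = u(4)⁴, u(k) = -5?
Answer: 49948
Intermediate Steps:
Q = 623 (Q = -2 + (-5)⁴ = -2 + 625 = 623)
Z(p) = -2 + 3*p (Z(p) = -2 + ((p + p) + p) = -2 + (2*p + p) = -2 + 3*p)
(Z((6 - 1*(-6))*(-10 - 11)) + l) + Q = ((-2 + 3*((6 - 1*(-6))*(-10 - 11))) + 50083) + 623 = ((-2 + 3*((6 + 6)*(-21))) + 50083) + 623 = ((-2 + 3*(12*(-21))) + 50083) + 623 = ((-2 + 3*(-252)) + 50083) + 623 = ((-2 - 756) + 50083) + 623 = (-758 + 50083) + 623 = 49325 + 623 = 49948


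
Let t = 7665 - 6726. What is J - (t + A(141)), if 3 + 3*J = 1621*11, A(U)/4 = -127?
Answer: 16535/3 ≈ 5511.7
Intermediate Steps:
A(U) = -508 (A(U) = 4*(-127) = -508)
t = 939
J = 17828/3 (J = -1 + (1621*11)/3 = -1 + (⅓)*17831 = -1 + 17831/3 = 17828/3 ≈ 5942.7)
J - (t + A(141)) = 17828/3 - (939 - 508) = 17828/3 - 1*431 = 17828/3 - 431 = 16535/3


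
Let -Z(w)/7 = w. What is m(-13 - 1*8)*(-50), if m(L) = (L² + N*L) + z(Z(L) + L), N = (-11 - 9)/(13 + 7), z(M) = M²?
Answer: -816900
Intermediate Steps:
Z(w) = -7*w
N = -1 (N = -20/20 = -20*1/20 = -1)
m(L) = -L + 37*L² (m(L) = (L² - L) + (-7*L + L)² = (L² - L) + (-6*L)² = (L² - L) + 36*L² = -L + 37*L²)
m(-13 - 1*8)*(-50) = ((-13 - 1*8)*(-1 + 37*(-13 - 1*8)))*(-50) = ((-13 - 8)*(-1 + 37*(-13 - 8)))*(-50) = -21*(-1 + 37*(-21))*(-50) = -21*(-1 - 777)*(-50) = -21*(-778)*(-50) = 16338*(-50) = -816900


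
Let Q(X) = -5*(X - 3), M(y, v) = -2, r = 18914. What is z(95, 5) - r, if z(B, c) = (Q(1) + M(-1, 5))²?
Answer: -18850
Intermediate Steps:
Q(X) = 15 - 5*X (Q(X) = -5*(-3 + X) = 15 - 5*X)
z(B, c) = 64 (z(B, c) = ((15 - 5*1) - 2)² = ((15 - 5) - 2)² = (10 - 2)² = 8² = 64)
z(95, 5) - r = 64 - 1*18914 = 64 - 18914 = -18850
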